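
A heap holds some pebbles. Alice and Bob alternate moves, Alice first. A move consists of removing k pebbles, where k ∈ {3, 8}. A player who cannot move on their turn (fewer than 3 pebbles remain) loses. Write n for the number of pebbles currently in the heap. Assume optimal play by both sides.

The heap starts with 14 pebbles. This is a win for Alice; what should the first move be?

Remove 3, leaving 11.

Positions with no move are L. A position that does have a move is losing for the player to move precisely when every available move leads to a winning position for the opponent. Fill in the labels:
n=0: no move → L
n=1: no move → L
n=2: no move → L
n=3: →0(L), so W
n=4: →1(L), so W
n=5: →2(L), so W
n=6: →3(W) only, which is W, so L
n=7: →4(W) only, which is W, so L
n=8: →0(L), so W
n=9: →6(L), so W
n=10: →7(L), so W
n=11: →8(W), 3(W) — all W, so L
n=12: →9(W), 4(W) — all W, so L
n=13: →10(W), 5(W) — all W, so L
n=14: →11(L), so W
From 14, the L positions reachable in one move are: 11, 6. Any move reaching one of these is winning.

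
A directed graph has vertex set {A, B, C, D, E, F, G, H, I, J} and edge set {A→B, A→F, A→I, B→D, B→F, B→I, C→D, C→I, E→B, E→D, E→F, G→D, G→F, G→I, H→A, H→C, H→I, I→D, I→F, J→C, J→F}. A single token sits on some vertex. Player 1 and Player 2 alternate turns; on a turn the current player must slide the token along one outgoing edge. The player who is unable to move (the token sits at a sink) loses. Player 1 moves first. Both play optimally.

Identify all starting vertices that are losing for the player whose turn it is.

Classify positions by backward induction: terminal positions (no move available) are L. From any other position, the mover wins iff some move reaches an L.
Every edge goes from a vertex to one that appears earlier in the order D, F, I, B, E, G, A, C, H, J, so processing vertices in that order labels each vertex after all of its successors.
D: no outgoing edge → L
F: no outgoing edge → L
I: can move to F, which is L ⇒ W
B: can move to F, which is L ⇒ W
E: can move to F, which is L ⇒ W
G: can move to F, which is L ⇒ W
A: can move to F, which is L ⇒ W
C: can move to D, which is L ⇒ W
H: moves to C(W), A(W), I(W); every one is W ⇒ L
J: can move to F, which is L ⇒ W
Reading off the rows marked L gives the requested list; there are 3 such vertices.

D, F, H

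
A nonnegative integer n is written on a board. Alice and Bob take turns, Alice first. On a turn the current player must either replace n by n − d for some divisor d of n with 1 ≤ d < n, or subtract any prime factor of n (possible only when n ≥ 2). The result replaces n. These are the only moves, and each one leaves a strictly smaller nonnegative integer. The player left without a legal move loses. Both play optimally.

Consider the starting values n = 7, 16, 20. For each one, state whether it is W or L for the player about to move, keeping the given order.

Label each position W (a win for the player to move) or L (a loss). A position with no legal move is L; any other position is W exactly when some move reaches an L, and L when every move reaches a W.
n=0: no move → L
n=1: no move → L
n=2: W (go to 0, an L position)
n=3: W (go to 0, an L position)
n=4: L (options 2(W), 3(W) are all W)
n=5: W (go to 0, an L position)
n=6: W (go to 4, an L position)
n=7: W (go to 0, an L position)
n=8: W (go to 4, an L position)
n=9: L (options 6(W), 8(W) are all W)
n=10: W (go to 9, an L position)
n=11: W (go to 0, an L position)
n=12: W (go to 9, an L position)
n=13: W (go to 0, an L position)
n=14: L (options 7(W), 12(W), 13(W) are all W)
n=15: W (go to 14, an L position)
n=16: W (go to 14, an L position)
n=17: W (go to 0, an L position)
n=18: W (go to 9, an L position)
n=19: W (go to 0, an L position)
n=20: L (options 10(W), 15(W), 16(W), 18(W), 19(W) are all W)

7: W, 16: W, 20: L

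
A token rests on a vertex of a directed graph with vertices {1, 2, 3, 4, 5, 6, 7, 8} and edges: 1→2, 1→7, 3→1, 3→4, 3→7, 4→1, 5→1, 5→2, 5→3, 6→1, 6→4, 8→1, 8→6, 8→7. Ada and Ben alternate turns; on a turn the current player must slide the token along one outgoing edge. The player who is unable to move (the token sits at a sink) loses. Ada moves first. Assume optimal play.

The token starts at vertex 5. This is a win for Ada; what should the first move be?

Move to 2.

Label each position W (a win for the player to move) or L (a loss). A position with no legal move is L; any other position is W exactly when some move reaches an L, and L when every move reaches a W.
Every edge goes from a vertex to one that appears earlier in the order 2, 7, 1, 4, 3, 6, 8, 5, so processing vertices in that order labels each vertex after all of its successors.
2: no outgoing edge → L
7: no outgoing edge → L
1: →7(L), so W
4: →1(W) only, which is W, so L
3: →4(L), so W
6: →4(L), so W
8: →7(L), so W
5: →2(L), so W
From 5, the L positions reachable in one move are: 2.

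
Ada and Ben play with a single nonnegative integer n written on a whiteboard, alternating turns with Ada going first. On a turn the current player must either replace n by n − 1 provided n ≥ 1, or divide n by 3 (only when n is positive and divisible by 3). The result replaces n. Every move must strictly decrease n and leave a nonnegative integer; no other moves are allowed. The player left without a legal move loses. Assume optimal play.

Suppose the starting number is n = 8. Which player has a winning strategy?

Build the W/L table. Terminal = L. A non-terminal position is W if it has a move to some L; otherwise it is L.
n=0: no move → L
n=1: can move to 0, which is L ⇒ W
n=2: the only move is to 1(W), a W ⇒ L
n=3: can move to 2, which is L ⇒ W
n=4: the only move is to 3(W), a W ⇒ L
n=5: can move to 4, which is L ⇒ W
n=6: can move to 2, which is L ⇒ W
n=7: the only move is to 6(W), a W ⇒ L
n=8: can move to 7, which is L ⇒ W
From 8 Ada can move to 7, reaching an L position.

Ada wins.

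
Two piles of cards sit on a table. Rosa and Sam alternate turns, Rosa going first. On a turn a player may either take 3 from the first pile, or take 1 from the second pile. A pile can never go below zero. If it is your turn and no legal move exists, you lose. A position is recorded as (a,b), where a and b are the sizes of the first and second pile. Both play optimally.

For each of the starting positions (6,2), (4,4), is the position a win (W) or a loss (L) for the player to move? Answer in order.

(6,2): L, (4,4): W

Label each position W (a win for the player to move) or L (a loss). A position with no legal move is L; any other position is W exactly when some move reaches an L, and L when every move reaches a W.
No move ever increases a pile, so every position that can arise here has a ≤ 6 and b ≤ 4; it is enough to label the cells with 0 ≤ a ≤ 6 and 0 ≤ b ≤ 4.
Every move lowers a or b (never raises either), so fill the grid row by row in increasing a, and left to right within a row: each cell's successors are then already labelled.
      b=0  b=1  b=2  b=3  b=4
a=0:    L    W    L    W    L
a=1:    L    W    L    W    L
a=2:    L    W    L    W    L
a=3:    W    L    W    L    W
a=4:    W    L    W    L    W
a=5:    W    L    W    L    W
a=6:    L    W    L    W    L
Cells with no legal move (terminal, hence L): (0,0), (1,0), (2,0).
The remaining L cells, each justified by listing all of its moves:
(0,2): L (sole option (0,1)(W) is W)
(0,4): L (sole option (0,3)(W) is W)
(1,2): L (sole option (1,1)(W) is W)
(1,4): L (sole option (1,3)(W) is W)
(2,2): L (sole option (2,1)(W) is W)
(2,4): L (sole option (2,3)(W) is W)
(3,1): L (options (0,1)(W), (3,0)(W) are all W)
(3,3): L (options (0,3)(W), (3,2)(W) are all W)
(4,1): L (options (1,1)(W), (4,0)(W) are all W)
(4,3): L (options (1,3)(W), (4,2)(W) are all W)
(5,1): L (options (2,1)(W), (5,0)(W) are all W)
(5,3): L (options (2,3)(W), (5,2)(W) are all W)
(6,0): L (sole option (3,0)(W) is W)
(6,2): L (options (3,2)(W), (6,1)(W) are all W)
(6,4): L (options (3,4)(W), (6,3)(W) are all W)
Every other cell has at least one move into one of the L cells above, so it is W.
(6,2): one of the L cells justified above, so L
(4,4): the move to (1,4) reaches an L cell, so W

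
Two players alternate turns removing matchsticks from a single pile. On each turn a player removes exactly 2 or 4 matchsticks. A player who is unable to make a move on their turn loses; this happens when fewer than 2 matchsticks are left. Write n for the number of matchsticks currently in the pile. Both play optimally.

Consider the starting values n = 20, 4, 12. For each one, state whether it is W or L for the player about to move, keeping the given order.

Positions with no move are L. A position that does have a move is losing for the player to move precisely when every available move leads to a winning position for the opponent. Fill in the labels:
n=0: no move → L
n=1: no move → L
n=2: reaches L-position 0 → W
n=3: reaches L-position 1 → W
n=4: reaches L-position 0 → W
n=5: reaches L-position 1 → W
n=6: only reaches 4(W), 2(W), all W → L
n=7: only reaches 5(W), 3(W), all W → L
n=8: reaches L-position 6 → W
n=9: reaches L-position 7 → W
n=10: reaches L-position 6 → W
n=11: reaches L-position 7 → W
n=12: only reaches 10(W), 8(W), all W → L
n=13: only reaches 11(W), 9(W), all W → L
n=14: reaches L-position 12 → W
n=15: reaches L-position 13 → W
n=16: reaches L-position 12 → W
n=17: reaches L-position 13 → W
n=18: only reaches 16(W), 14(W), all W → L
n=19: only reaches 17(W), 15(W), all W → L
n=20: reaches L-position 18 → W

20: W, 4: W, 12: L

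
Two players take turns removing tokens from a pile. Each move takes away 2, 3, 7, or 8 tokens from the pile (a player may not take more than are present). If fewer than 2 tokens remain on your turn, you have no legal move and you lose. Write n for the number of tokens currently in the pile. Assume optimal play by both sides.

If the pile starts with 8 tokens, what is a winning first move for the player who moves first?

Remove 2, leaving 6.

Positions with no move are L. A position that does have a move is losing for the player to move precisely when every available move leads to a winning position for the opponent. Fill in the labels:
n=0: no move → L
n=1: no move → L
n=2: reaches L-position 0 → W
n=3: reaches L-position 1 → W
n=4: reaches L-position 1 → W
n=5: only reaches 3(W), 2(W), all W → L
n=6: only reaches 4(W), 3(W), all W → L
n=7: reaches L-position 5 → W
n=8: reaches L-position 6 → W
From 8, the L positions reachable in one move are: 6, 5, 1, 0. Any move reaching one of these is winning.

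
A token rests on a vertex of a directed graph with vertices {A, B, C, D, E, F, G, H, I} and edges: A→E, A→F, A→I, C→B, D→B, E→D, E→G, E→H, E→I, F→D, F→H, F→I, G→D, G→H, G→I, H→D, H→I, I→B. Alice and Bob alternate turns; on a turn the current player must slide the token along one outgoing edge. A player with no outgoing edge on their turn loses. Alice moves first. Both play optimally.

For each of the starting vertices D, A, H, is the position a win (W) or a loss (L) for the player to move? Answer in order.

D: W, A: L, H: L

Compute win/loss labels from the base case upward. A position with no move is L. Any other position is W if it can reach an L in one move, else L.
Every edge goes from a vertex to one that appears earlier in the order B, D, I, H, G, E, F, A, C, so processing vertices in that order labels each vertex after all of its successors.
B: no outgoing edge → L
D: reaches L-position B → W
I: reaches L-position B → W
H: only reaches I(W), D(W), all W → L
G: reaches L-position H → W
E: reaches L-position H → W
F: reaches L-position H → W
A: only reaches F(W), E(W), I(W), all W → L
C: reaches L-position B → W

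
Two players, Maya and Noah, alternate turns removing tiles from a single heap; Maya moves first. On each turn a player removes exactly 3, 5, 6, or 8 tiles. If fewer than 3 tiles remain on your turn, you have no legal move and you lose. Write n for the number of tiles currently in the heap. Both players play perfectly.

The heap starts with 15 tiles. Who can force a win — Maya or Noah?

Maya wins.

Use the standard recursion: the mover loses at a terminal position; elsewhere, the mover wins exactly when some move hands the opponent an L position.
n=0: no move → L
n=1: no move → L
n=2: no move → L
n=3: can move to 0, which is L ⇒ W
n=4: can move to 1, which is L ⇒ W
n=5: can move to 2, which is L ⇒ W
n=6: can move to 1, which is L ⇒ W
n=7: can move to 2, which is L ⇒ W
n=8: can move to 2, which is L ⇒ W
n=9: can move to 1, which is L ⇒ W
n=10: can move to 2, which is L ⇒ W
n=11: moves to 8(W), 6(W), 5(W), 3(W); every one is W ⇒ L
n=12: moves to 9(W), 7(W), 6(W), 4(W); every one is W ⇒ L
n=13: moves to 10(W), 8(W), 7(W), 5(W); every one is W ⇒ L
n=14: can move to 11, which is L ⇒ W
n=15: can move to 12, which is L ⇒ W
From 15 Maya can remove 3, leaving 12, reaching an L position.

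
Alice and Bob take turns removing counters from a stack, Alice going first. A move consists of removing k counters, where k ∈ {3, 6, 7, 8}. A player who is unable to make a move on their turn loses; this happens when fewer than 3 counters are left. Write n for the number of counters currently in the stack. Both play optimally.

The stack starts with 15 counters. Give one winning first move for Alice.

Remove 3, leaving 12.

Label each position W (a win for the player to move) or L (a loss). A position with no legal move is L; any other position is W exactly when some move reaches an L, and L when every move reaches a W.
n=0: no move → L
n=1: no move → L
n=2: no move → L
n=3: can move to 0, which is L ⇒ W
n=4: can move to 1, which is L ⇒ W
n=5: can move to 2, which is L ⇒ W
n=6: can move to 0, which is L ⇒ W
n=7: can move to 1, which is L ⇒ W
n=8: can move to 2, which is L ⇒ W
n=9: can move to 2, which is L ⇒ W
n=10: can move to 2, which is L ⇒ W
n=11: moves to 8(W), 5(W), 4(W), 3(W); every one is W ⇒ L
n=12: moves to 9(W), 6(W), 5(W), 4(W); every one is W ⇒ L
n=13: moves to 10(W), 7(W), 6(W), 5(W); every one is W ⇒ L
n=14: can move to 11, which is L ⇒ W
n=15: can move to 12, which is L ⇒ W
From 15, the L positions reachable in one move are: 12.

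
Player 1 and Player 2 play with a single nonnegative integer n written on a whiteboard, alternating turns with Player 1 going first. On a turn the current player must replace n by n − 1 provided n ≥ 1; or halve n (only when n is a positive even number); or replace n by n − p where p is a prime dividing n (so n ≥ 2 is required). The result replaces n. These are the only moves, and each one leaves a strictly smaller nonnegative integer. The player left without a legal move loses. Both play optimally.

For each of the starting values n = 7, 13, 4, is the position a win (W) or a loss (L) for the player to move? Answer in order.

7: W, 13: W, 4: L

Classify positions by backward induction: terminal positions (no move available) are L. From any other position, the mover wins iff some move reaches an L.
n=0: no move → L
n=1: W (go to 0, an L position)
n=2: W (go to 0, an L position)
n=3: W (go to 0, an L position)
n=4: L (options 2(W), 3(W) are all W)
n=5: W (go to 0, an L position)
n=6: W (go to 4, an L position)
n=7: W (go to 0, an L position)
n=8: W (go to 4, an L position)
n=9: L (options 6(W), 8(W) are all W)
n=10: W (go to 9, an L position)
n=11: W (go to 0, an L position)
n=12: W (go to 9, an L position)
n=13: W (go to 0, an L position)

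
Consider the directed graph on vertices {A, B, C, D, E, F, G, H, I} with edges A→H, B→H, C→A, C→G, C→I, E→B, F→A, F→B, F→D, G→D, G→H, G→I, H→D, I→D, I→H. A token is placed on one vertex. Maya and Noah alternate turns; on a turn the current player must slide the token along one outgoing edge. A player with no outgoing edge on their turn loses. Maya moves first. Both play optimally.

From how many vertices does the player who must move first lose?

Use the standard recursion: the mover loses at a terminal position; elsewhere, the mover wins exactly when some move hands the opponent an L position.
Every edge goes from a vertex to one that appears earlier in the order D, H, I, B, G, E, A, F, C, so processing vertices in that order labels each vertex after all of its successors.
D: no outgoing edge → L
H: reaches L-position D → W
I: reaches L-position D → W
B: only reaches H(W), which is W → L
G: reaches L-position D → W
E: reaches L-position B → W
A: only reaches H(W), which is W → L
F: reaches L-position A → W
C: reaches L-position A → W
The L vertices are A, B, D; that is 3 in all.

3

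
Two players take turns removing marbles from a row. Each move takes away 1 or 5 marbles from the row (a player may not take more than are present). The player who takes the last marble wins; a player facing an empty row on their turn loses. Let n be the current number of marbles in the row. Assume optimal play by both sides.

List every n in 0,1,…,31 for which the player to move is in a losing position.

0, 2, 4, 6, 8, 10, 12, 14, 16, 18, 20, 22, 24, 26, 28, 30

Build the W/L table. Terminal = L. A non-terminal position is W if it has a move to some L; otherwise it is L.
n=0: no move → L
n=1: reaches L-position 0 → W
n=2: only reaches 1(W), which is W → L
n=3: reaches L-position 2 → W
n=4: only reaches 3(W), which is W → L
n=5: reaches L-position 4 → W
n=6: only reaches 5(W), 1(W), all W → L
n=7: reaches L-position 6 → W
n=8: only reaches 7(W), 3(W), all W → L
n=9: reaches L-position 8 → W
n=10: only reaches 9(W), 5(W), all W → L
n=11: reaches L-position 10 → W
n=12: only reaches 11(W), 7(W), all W → L
n=13: reaches L-position 12 → W
n=14: only reaches 13(W), 9(W), all W → L
n=15: reaches L-position 14 → W
n=16: only reaches 15(W), 11(W), all W → L
n=17: reaches L-position 16 → W
n=18: only reaches 17(W), 13(W), all W → L
n=19: reaches L-position 18 → W
n=20: only reaches 19(W), 15(W), all W → L
n=21: reaches L-position 20 → W
n=22: only reaches 21(W), 17(W), all W → L
n=23: reaches L-position 22 → W
n=24: only reaches 23(W), 19(W), all W → L
n=25: reaches L-position 24 → W
n=26: only reaches 25(W), 21(W), all W → L
n=27: reaches L-position 26 → W
n=28: only reaches 27(W), 23(W), all W → L
n=29: reaches L-position 28 → W
n=30: only reaches 29(W), 25(W), all W → L
n=31: reaches L-position 30 → W
Reading off the rows marked L gives the requested list; there are 16 such values of n.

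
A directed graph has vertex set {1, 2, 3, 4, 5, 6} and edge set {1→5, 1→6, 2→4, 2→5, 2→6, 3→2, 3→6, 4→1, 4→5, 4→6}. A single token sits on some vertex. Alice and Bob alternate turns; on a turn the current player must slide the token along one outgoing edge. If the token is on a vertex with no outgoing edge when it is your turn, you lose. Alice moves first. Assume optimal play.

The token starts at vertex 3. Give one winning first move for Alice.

Move to 6.

Positions with no move are L. A position that does have a move is losing for the player to move precisely when every available move leads to a winning position for the opponent. Fill in the labels:
Every edge goes from a vertex to one that appears earlier in the order 5, 6, 1, 4, 2, 3, so processing vertices in that order labels each vertex after all of its successors.
5: no outgoing edge → L
6: no outgoing edge → L
1: W (go to 6, an L position)
4: W (go to 6, an L position)
2: W (go to 6, an L position)
3: W (go to 6, an L position)
From 3, the L positions reachable in one move are: 6.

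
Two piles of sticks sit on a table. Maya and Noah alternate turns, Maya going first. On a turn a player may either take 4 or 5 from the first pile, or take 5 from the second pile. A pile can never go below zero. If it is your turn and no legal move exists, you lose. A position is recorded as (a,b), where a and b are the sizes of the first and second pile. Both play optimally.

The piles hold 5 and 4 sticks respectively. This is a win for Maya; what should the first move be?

Move to (1,4).

Classify positions by backward induction: terminal positions (no move available) are L. From any other position, the mover wins iff some move reaches an L.
No move ever increases a pile, so every position that can arise here has a ≤ 5 and b ≤ 4; it is enough to label the cells with 0 ≤ a ≤ 5 and 0 ≤ b ≤ 4.
Every move lowers a or b (never raises either), so fill the grid row by row in increasing a, and left to right within a row: each cell's successors are then already labelled.
      b=0  b=1  b=2  b=3  b=4
a=0:    L    L    L    L    L
a=1:    L    L    L    L    L
a=2:    L    L    L    L    L
a=3:    L    L    L    L    L
a=4:    W    W    W    W    W
a=5:    W    W    W    W    W
Cells with no legal move (terminal, hence L): (0,0), (0,1), (0,2), (0,3), (0,4), (1,0), (1,1), (1,2), (1,3), (1,4), (2,0), (2,1), (2,2), (2,3), (2,4), (3,0), (3,1), (3,2), (3,3), (3,4).
Every other cell has at least one move into one of the L cells above, so it is W.
From (5,4), the L positions reachable in one move are: (1,4), (0,4). Any move reaching one of these is winning.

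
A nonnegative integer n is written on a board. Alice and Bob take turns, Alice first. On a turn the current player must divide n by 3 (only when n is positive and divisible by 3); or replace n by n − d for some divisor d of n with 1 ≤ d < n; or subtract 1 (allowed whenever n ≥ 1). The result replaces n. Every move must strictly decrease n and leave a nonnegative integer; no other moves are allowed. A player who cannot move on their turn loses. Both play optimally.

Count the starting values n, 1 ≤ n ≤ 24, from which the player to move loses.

Work bottom-up. With no move the player to move loses. Otherwise the position is W if at least one move leads to an L position for the opponent, and L if every move leads to a W.
n=0: no move → L
n=1: reaches L-position 0 → W
n=2: only reaches 1(W), which is W → L
n=3: reaches L-position 2 → W
n=4: reaches L-position 2 → W
n=5: only reaches 4(W), which is W → L
n=6: reaches L-position 2 → W
n=7: only reaches 6(W), which is W → L
n=8: reaches L-position 7 → W
n=9: only reaches 3(W), 6(W), 8(W), all W → L
n=10: reaches L-position 5 → W
n=11: only reaches 10(W), which is W → L
n=12: reaches L-position 9 → W
n=13: only reaches 12(W), which is W → L
n=14: reaches L-position 7 → W
n=15: reaches L-position 5 → W
n=16: only reaches 8(W), 12(W), 14(W), 15(W), all W → L
n=17: reaches L-position 16 → W
n=18: reaches L-position 9 → W
n=19: only reaches 18(W), which is W → L
n=20: reaches L-position 16 → W
n=21: reaches L-position 7 → W
n=22: reaches L-position 11 → W
n=23: only reaches 22(W), which is W → L
n=24: reaches L-position 16 → W
L entries with 1 ≤ n ≤ 24 (n=0 is outside the asked range and is not counted): n = 2, 5, 7, 9, 11, 13, 16, 19, 23; that makes 9.

9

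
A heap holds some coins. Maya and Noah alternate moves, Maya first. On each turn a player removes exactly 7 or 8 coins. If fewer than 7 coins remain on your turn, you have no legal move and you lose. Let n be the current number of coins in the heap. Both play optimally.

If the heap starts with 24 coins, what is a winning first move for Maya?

Remove 7, leaving 17.

Label each position W (a win for the player to move) or L (a loss). A position with no legal move is L; any other position is W exactly when some move reaches an L, and L when every move reaches a W.
n=0: no move → L
n=1: no move → L
n=2: no move → L
n=3: no move → L
n=4: no move → L
n=5: no move → L
n=6: no move → L
n=7: →0(L), so W
n=8: →1(L), so W
n=9: →2(L), so W
n=10: →3(L), so W
n=11: →4(L), so W
n=12: →5(L), so W
n=13: →6(L), so W
n=14: →6(L), so W
n=15: →8(W), 7(W) — all W, so L
n=16: →9(W), 8(W) — all W, so L
n=17: →10(W), 9(W) — all W, so L
n=18: →11(W), 10(W) — all W, so L
n=19: →12(W), 11(W) — all W, so L
n=20: →13(W), 12(W) — all W, so L
n=21: →14(W), 13(W) — all W, so L
n=22: →15(L), so W
n=23: →16(L), so W
n=24: →17(L), so W
From 24, the L positions reachable in one move are: 17, 16. Any move reaching one of these is winning.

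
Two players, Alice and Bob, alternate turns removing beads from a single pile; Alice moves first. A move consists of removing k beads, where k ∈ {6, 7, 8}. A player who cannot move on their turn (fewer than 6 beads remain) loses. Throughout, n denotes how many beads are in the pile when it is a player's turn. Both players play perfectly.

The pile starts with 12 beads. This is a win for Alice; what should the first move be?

Positions with no move are L. A position that does have a move is losing for the player to move precisely when every available move leads to a winning position for the opponent. Fill in the labels:
n=0: no move → L
n=1: no move → L
n=2: no move → L
n=3: no move → L
n=4: no move → L
n=5: no move → L
n=6: can move to 0, which is L ⇒ W
n=7: can move to 1, which is L ⇒ W
n=8: can move to 2, which is L ⇒ W
n=9: can move to 3, which is L ⇒ W
n=10: can move to 4, which is L ⇒ W
n=11: can move to 5, which is L ⇒ W
n=12: can move to 5, which is L ⇒ W
From 12, the L positions reachable in one move are: 5, 4. Any move reaching one of these is winning.

Remove 7, leaving 5.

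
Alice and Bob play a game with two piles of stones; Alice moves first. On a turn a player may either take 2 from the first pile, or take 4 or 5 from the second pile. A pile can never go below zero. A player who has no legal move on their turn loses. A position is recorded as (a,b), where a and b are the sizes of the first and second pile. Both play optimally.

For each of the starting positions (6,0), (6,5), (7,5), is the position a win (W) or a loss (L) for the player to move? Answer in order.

(6,0): W, (6,5): L, (7,5): L

Work bottom-up. With no move the player to move loses. Otherwise the position is W if at least one move leads to an L position for the opponent, and L if every move leads to a W.
No move ever increases a pile, so every position that can arise here has a ≤ 7 and b ≤ 5; it is enough to label the cells with 0 ≤ a ≤ 7 and 0 ≤ b ≤ 5.
Every move lowers a or b (never raises either), so fill the grid row by row in increasing a, and left to right within a row: each cell's successors are then already labelled.
      b=0  b=1  b=2  b=3  b=4  b=5
a=0:    L    L    L    L    W    W
a=1:    L    L    L    L    W    W
a=2:    W    W    W    W    L    L
a=3:    W    W    W    W    L    L
a=4:    L    L    L    L    W    W
a=5:    L    L    L    L    W    W
a=6:    W    W    W    W    L    L
a=7:    W    W    W    W    L    L
Cells with no legal move (terminal, hence L): (0,0), (0,1), (0,2), (0,3), (1,0), (1,1), (1,2), (1,3).
The remaining L cells, each justified by listing all of its moves:
(2,4): only reaches (0,4)(W), (2,0)(W), all W → L
(2,5): only reaches (0,5)(W), (2,1)(W), (2,0)(W), all W → L
(3,4): only reaches (1,4)(W), (3,0)(W), all W → L
(3,5): only reaches (1,5)(W), (3,1)(W), (3,0)(W), all W → L
(4,0): only reaches (2,0)(W), which is W → L
(4,1): only reaches (2,1)(W), which is W → L
(4,2): only reaches (2,2)(W), which is W → L
(4,3): only reaches (2,3)(W), which is W → L
(5,0): only reaches (3,0)(W), which is W → L
(5,1): only reaches (3,1)(W), which is W → L
(5,2): only reaches (3,2)(W), which is W → L
(5,3): only reaches (3,3)(W), which is W → L
(6,4): only reaches (4,4)(W), (6,0)(W), all W → L
(6,5): only reaches (4,5)(W), (6,1)(W), (6,0)(W), all W → L
(7,4): only reaches (5,4)(W), (7,0)(W), all W → L
(7,5): only reaches (5,5)(W), (7,1)(W), (7,0)(W), all W → L
Every other cell has at least one move into one of the L cells above, so it is W.
(6,0): the move to (4,0) reaches an L cell, so W
(6,5): one of the L cells justified above, so L
(7,5): one of the L cells justified above, so L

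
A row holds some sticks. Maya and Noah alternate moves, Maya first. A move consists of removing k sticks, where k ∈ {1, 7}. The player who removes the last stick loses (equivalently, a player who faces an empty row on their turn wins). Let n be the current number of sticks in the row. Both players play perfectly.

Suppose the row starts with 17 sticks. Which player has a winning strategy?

Work bottom-up. With no move the player to move wins. Otherwise the position is W if at least one move leads to an L position for the opponent, and L if every move leads to a W.
n=0: no move; the opponent has just taken the last stick and therefore loses → W
n=1: the only move is to 0(W), a W ⇒ L
n=2: can move to 1, which is L ⇒ W
n=3: the only move is to 2(W), a W ⇒ L
n=4: can move to 3, which is L ⇒ W
n=5: the only move is to 4(W), a W ⇒ L
n=6: can move to 5, which is L ⇒ W
n=7: moves to 6(W), 0(W); every one is W ⇒ L
n=8: can move to 7, which is L ⇒ W
n=9: moves to 8(W), 2(W); every one is W ⇒ L
n=10: can move to 9, which is L ⇒ W
n=11: moves to 10(W), 4(W); every one is W ⇒ L
n=12: can move to 11, which is L ⇒ W
n=13: moves to 12(W), 6(W); every one is W ⇒ L
n=14: can move to 13, which is L ⇒ W
n=15: moves to 14(W), 8(W); every one is W ⇒ L
n=16: can move to 15, which is L ⇒ W
n=17: moves to 16(W), 10(W); every one is W ⇒ L
Every move from 17 reaches a W position, so the mover loses.

Noah wins.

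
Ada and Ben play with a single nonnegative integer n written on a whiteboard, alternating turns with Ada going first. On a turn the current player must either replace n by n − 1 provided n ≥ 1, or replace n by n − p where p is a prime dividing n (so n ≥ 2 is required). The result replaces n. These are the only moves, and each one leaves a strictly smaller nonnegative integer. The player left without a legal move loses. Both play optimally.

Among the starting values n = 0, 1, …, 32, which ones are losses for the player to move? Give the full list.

Use the standard recursion: the mover loses at a terminal position; elsewhere, the mover wins exactly when some move hands the opponent an L position.
n=0: no move → L
n=1: W (go to 0, an L position)
n=2: W (go to 0, an L position)
n=3: W (go to 0, an L position)
n=4: L (options 2(W), 3(W) are all W)
n=5: W (go to 0, an L position)
n=6: W (go to 4, an L position)
n=7: W (go to 0, an L position)
n=8: L (options 6(W), 7(W) are all W)
n=9: W (go to 8, an L position)
n=10: W (go to 8, an L position)
n=11: W (go to 0, an L position)
n=12: L (options 9(W), 10(W), 11(W) are all W)
n=13: W (go to 0, an L position)
n=14: W (go to 12, an L position)
n=15: W (go to 12, an L position)
n=16: L (options 14(W), 15(W) are all W)
n=17: W (go to 0, an L position)
n=18: W (go to 16, an L position)
n=19: W (go to 0, an L position)
n=20: L (options 15(W), 18(W), 19(W) are all W)
n=21: W (go to 20, an L position)
n=22: W (go to 20, an L position)
n=23: W (go to 0, an L position)
n=24: L (options 21(W), 22(W), 23(W) are all W)
n=25: W (go to 20, an L position)
n=26: W (go to 24, an L position)
n=27: W (go to 24, an L position)
n=28: L (options 21(W), 26(W), 27(W) are all W)
n=29: W (go to 0, an L position)
n=30: W (go to 28, an L position)
n=31: W (go to 0, an L position)
n=32: L (options 30(W), 31(W) are all W)
Reading off the rows marked L gives the requested list; there are 9 such values of n.

0, 4, 8, 12, 16, 20, 24, 28, 32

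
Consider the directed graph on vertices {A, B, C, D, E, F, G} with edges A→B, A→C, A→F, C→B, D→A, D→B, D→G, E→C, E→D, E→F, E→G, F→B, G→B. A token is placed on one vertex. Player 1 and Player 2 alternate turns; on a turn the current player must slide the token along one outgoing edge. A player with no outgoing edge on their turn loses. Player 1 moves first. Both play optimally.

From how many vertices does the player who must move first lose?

Work bottom-up. With no move the player to move loses. Otherwise the position is W if at least one move leads to an L position for the opponent, and L if every move leads to a W.
Every edge goes from a vertex to one that appears earlier in the order B, F, G, C, A, D, E, so processing vertices in that order labels each vertex after all of its successors.
B: no outgoing edge → L
F: W (go to B, an L position)
G: W (go to B, an L position)
C: W (go to B, an L position)
A: W (go to B, an L position)
D: W (go to B, an L position)
E: L (options D(W), C(W), G(W), F(W) are all W)
The L vertices are B, E; that is 2 in all.

2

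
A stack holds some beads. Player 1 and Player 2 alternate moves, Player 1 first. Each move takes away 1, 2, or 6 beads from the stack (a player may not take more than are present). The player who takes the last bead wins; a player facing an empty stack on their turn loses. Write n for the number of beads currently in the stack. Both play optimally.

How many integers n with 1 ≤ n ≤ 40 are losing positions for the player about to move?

11

Positions with no move are L. A position that does have a move is losing for the player to move precisely when every available move leads to a winning position for the opponent. Fill in the labels:
n=0: no move → L
n=1: →0(L), so W
n=2: →0(L), so W
n=3: →2(W), 1(W) — all W, so L
n=4: →3(L), so W
n=5: →3(L), so W
n=6: →0(L), so W
n=7: →6(W), 5(W), 1(W) — all W, so L
n=8: →7(L), so W
n=9: →7(L), so W
n=10: →9(W), 8(W), 4(W) — all W, so L
n=11: →10(L), so W
n=12: →10(L), so W
n=13: →7(L), so W
n=14: →13(W), 12(W), 8(W) — all W, so L
n=15: →14(L), so W
n=16: →14(L), so W
n=17: →16(W), 15(W), 11(W) — all W, so L
n=18: →17(L), so W
n=19: →17(L), so W
n=20: →14(L), so W
n=21: →20(W), 19(W), 15(W) — all W, so L
n=22: →21(L), so W
n=23: →21(L), so W
n=24: →23(W), 22(W), 18(W) — all W, so L
n=25: →24(L), so W
n=26: →24(L), so W
n=27: →21(L), so W
n=28: →27(W), 26(W), 22(W) — all W, so L
n=29: →28(L), so W
n=30: →28(L), so W
n=31: →30(W), 29(W), 25(W) — all W, so L
n=32: →31(L), so W
n=33: →31(L), so W
n=34: →28(L), so W
n=35: →34(W), 33(W), 29(W) — all W, so L
n=36: →35(L), so W
n=37: →35(L), so W
n=38: →37(W), 36(W), 32(W) — all W, so L
n=39: →38(L), so W
n=40: →38(L), so W
L entries with 1 ≤ n ≤ 40 (n=0 is outside the asked range and is not counted): n = 3, 7, 10, 14, 17, 21, 24, 28, 31, 35, 38; that makes 11.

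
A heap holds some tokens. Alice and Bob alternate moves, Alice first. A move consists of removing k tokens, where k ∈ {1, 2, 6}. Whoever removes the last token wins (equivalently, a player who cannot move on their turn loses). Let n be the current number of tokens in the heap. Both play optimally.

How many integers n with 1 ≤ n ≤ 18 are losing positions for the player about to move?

5

Classify positions by backward induction: terminal positions (no move available) are L. From any other position, the mover wins iff some move reaches an L.
n=0: no move → L
n=1: W (go to 0, an L position)
n=2: W (go to 0, an L position)
n=3: L (options 2(W), 1(W) are all W)
n=4: W (go to 3, an L position)
n=5: W (go to 3, an L position)
n=6: W (go to 0, an L position)
n=7: L (options 6(W), 5(W), 1(W) are all W)
n=8: W (go to 7, an L position)
n=9: W (go to 7, an L position)
n=10: L (options 9(W), 8(W), 4(W) are all W)
n=11: W (go to 10, an L position)
n=12: W (go to 10, an L position)
n=13: W (go to 7, an L position)
n=14: L (options 13(W), 12(W), 8(W) are all W)
n=15: W (go to 14, an L position)
n=16: W (go to 14, an L position)
n=17: L (options 16(W), 15(W), 11(W) are all W)
n=18: W (go to 17, an L position)
L entries with 1 ≤ n ≤ 18 (n=0 is outside the asked range and is not counted): n = 3, 7, 10, 14, 17; that makes 5.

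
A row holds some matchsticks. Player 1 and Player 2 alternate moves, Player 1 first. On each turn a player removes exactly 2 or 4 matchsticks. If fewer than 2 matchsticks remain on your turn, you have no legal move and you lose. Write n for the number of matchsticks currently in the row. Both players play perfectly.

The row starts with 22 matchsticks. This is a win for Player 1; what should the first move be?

Remove 4, leaving 18.

Positions with no move are L. A position that does have a move is losing for the player to move precisely when every available move leads to a winning position for the opponent. Fill in the labels:
n=0: no move → L
n=1: no move → L
n=2: W (go to 0, an L position)
n=3: W (go to 1, an L position)
n=4: W (go to 0, an L position)
n=5: W (go to 1, an L position)
n=6: L (options 4(W), 2(W) are all W)
n=7: L (options 5(W), 3(W) are all W)
n=8: W (go to 6, an L position)
n=9: W (go to 7, an L position)
n=10: W (go to 6, an L position)
n=11: W (go to 7, an L position)
n=12: L (options 10(W), 8(W) are all W)
n=13: L (options 11(W), 9(W) are all W)
n=14: W (go to 12, an L position)
n=15: W (go to 13, an L position)
n=16: W (go to 12, an L position)
n=17: W (go to 13, an L position)
n=18: L (options 16(W), 14(W) are all W)
n=19: L (options 17(W), 15(W) are all W)
n=20: W (go to 18, an L position)
n=21: W (go to 19, an L position)
n=22: W (go to 18, an L position)
From 22, the L positions reachable in one move are: 18.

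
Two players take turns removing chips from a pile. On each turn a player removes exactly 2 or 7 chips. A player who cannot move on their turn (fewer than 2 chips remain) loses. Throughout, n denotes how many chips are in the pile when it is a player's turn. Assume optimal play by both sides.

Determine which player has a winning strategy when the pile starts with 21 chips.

Classify positions by backward induction: terminal positions (no move available) are L. From any other position, the mover wins iff some move reaches an L.
n=0: no move → L
n=1: no move → L
n=2: reaches L-position 0 → W
n=3: reaches L-position 1 → W
n=4: only reaches 2(W), which is W → L
n=5: only reaches 3(W), which is W → L
n=6: reaches L-position 4 → W
n=7: reaches L-position 5 → W
n=8: reaches L-position 1 → W
n=9: only reaches 7(W), 2(W), all W → L
n=10: only reaches 8(W), 3(W), all W → L
n=11: reaches L-position 9 → W
n=12: reaches L-position 10 → W
n=13: only reaches 11(W), 6(W), all W → L
n=14: only reaches 12(W), 7(W), all W → L
n=15: reaches L-position 13 → W
n=16: reaches L-position 14 → W
n=17: reaches L-position 10 → W
n=18: only reaches 16(W), 11(W), all W → L
n=19: only reaches 17(W), 12(W), all W → L
n=20: reaches L-position 18 → W
n=21: reaches L-position 19 → W
From 21 the player to move can remove 2, leaving 19, reaching an L position.

The first player wins.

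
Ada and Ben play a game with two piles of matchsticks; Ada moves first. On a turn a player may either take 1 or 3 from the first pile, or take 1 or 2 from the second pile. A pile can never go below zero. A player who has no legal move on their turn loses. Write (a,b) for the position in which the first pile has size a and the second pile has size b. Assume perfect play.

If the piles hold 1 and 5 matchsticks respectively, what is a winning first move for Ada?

Classify positions by backward induction: terminal positions (no move available) are L. From any other position, the mover wins iff some move reaches an L.
No move ever increases a pile, so every position that can arise here has a ≤ 1 and b ≤ 5; it is enough to label the cells with 0 ≤ a ≤ 1 and 0 ≤ b ≤ 5.
Every move lowers a or b (never raises either), so fill the grid row by row in increasing a, and left to right within a row: each cell's successors are then already labelled.
      b=0  b=1  b=2  b=3  b=4  b=5
a=0:    L    W    W    L    W    W
a=1:    W    L    W    W    L    W
Cells with no legal move (terminal, hence L): (0,0).
The remaining L cells, each justified by listing all of its moves:
(0,3): L (options (0,2)(W), (0,1)(W) are all W)
(1,1): L (options (0,1)(W), (1,0)(W) are all W)
(1,4): L (options (0,4)(W), (1,3)(W), (1,2)(W) are all W)
Every other cell has at least one move into one of the L cells above, so it is W.
From (1,5), the L positions reachable in one move are: (1,4).

Move to (1,4).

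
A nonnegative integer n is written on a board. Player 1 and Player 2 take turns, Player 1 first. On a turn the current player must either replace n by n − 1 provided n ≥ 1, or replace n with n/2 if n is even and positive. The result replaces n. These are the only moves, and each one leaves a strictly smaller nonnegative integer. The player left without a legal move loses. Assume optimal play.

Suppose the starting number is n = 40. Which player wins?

Player 1 wins.

Work bottom-up. With no move the player to move loses. Otherwise the position is W if at least one move leads to an L position for the opponent, and L if every move leads to a W.
n=0: no move → L
n=1: →0(L), so W
n=2: →1(W) only, which is W, so L
n=3: →2(L), so W
n=4: →2(L), so W
n=5: →4(W) only, which is W, so L
n=6: →5(L), so W
n=7: →6(W) only, which is W, so L
n=8: →7(L), so W
n=9: →8(W) only, which is W, so L
n=10: →5(L), so W
n=11: →10(W) only, which is W, so L
n=12: →11(L), so W
n=13: →12(W) only, which is W, so L
n=14: →7(L), so W
n=15: →14(W) only, which is W, so L
n=16: →15(L), so W
n=17: →16(W) only, which is W, so L
n=18: →9(L), so W
n=19: →18(W) only, which is W, so L
n=20: →19(L), so W
n=21: →20(W) only, which is W, so L
n=22: →11(L), so W
n=23: →22(W) only, which is W, so L
n=24: →23(L), so W
n=25: →24(W) only, which is W, so L
n=26: →13(L), so W
n=27: →26(W) only, which is W, so L
n=28: →27(L), so W
n=29: →28(W) only, which is W, so L
n=30: →15(L), so W
n=31: →30(W) only, which is W, so L
n=32: →31(L), so W
n=33: →32(W) only, which is W, so L
n=34: →17(L), so W
n=35: →34(W) only, which is W, so L
n=36: →35(L), so W
n=37: →36(W) only, which is W, so L
n=38: →19(L), so W
n=39: →38(W) only, which is W, so L
n=40: →39(L), so W
The starting position 40 is W: Player 1 should move to 39, handing over an L position.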